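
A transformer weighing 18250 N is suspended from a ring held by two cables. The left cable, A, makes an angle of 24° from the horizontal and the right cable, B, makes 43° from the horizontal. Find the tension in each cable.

T_A = 14500 N, T_B = 18110 N

ΣF_x = 0: −T_A·cos24° + T_B·cos43° = 0 → T_B = 1.24912·T_A.
ΣF_y = 0: T_A·sin24° + T_B·sin43° = 18250.
Substitute: T_A·(0.406737 + 1.24912·0.681998) = 18250 → T_A = 14499.8 ≈ 14500 N.
Then T_B = 1.24912 × 14499.8 = 18110 N.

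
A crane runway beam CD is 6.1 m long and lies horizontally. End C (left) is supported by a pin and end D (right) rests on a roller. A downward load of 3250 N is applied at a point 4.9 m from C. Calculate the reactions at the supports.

C_x = 0, C_y = 639.3 N, D_y = 2611 N

Taking moments about C: D_y·6.1 − 3250·4.9 = 0 → D_y = 15925/6.1 = 2610.66 ≈ 2611 N.
ΣF_y = 0: C_y + 2610.66 − 3250 = 0 → C_y = 639.3 N.
ΣF_x = 0: no horizontal applied forces, so C_x = 0.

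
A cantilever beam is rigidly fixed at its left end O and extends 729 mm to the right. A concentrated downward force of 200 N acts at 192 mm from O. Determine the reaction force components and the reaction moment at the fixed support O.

ΣF_x = 0: O_x = 0.
ΣF_y = 0: O_y − 200 = 0 → O_y = 200.0 N.
ΣM about O: M_O − 200·192 = 0 → M_O = 38400 N·mm.

O_x = 0, O_y = 200.0 N, M_O = 38400 N·mm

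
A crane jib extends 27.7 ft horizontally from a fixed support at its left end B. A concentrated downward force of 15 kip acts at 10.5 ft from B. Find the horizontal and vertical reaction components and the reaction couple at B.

B_x = 0, B_y = 15.00 kip, M_B = 157.5 kip·ft

ΣF_x = 0: B_x = 0.
ΣF_y = 0: B_y − 15 = 0 → B_y = 15.00 kip.
ΣM about B: M_B − 15·10.5 = 0 → M_B = 157.5 kip·ft.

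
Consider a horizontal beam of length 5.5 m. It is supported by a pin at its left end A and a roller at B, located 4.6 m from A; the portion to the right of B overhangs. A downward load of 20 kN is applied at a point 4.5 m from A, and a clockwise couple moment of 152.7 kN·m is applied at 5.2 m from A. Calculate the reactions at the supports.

Moments about A: B_y·4.6 − 20·4.5 − 152.7 = 0 → B_y = 242.7/4.6 = 52.7609 ≈ 52.76 kN.
ΣF_y = 0: A_y + 52.7609 − 20 = 0 → A_y = -32.76 kN.
ΣF_x = 0: no horizontal applied forces, so A_x = 0.

A_x = 0, A_y = -32.76 kN, B_y = 52.76 kN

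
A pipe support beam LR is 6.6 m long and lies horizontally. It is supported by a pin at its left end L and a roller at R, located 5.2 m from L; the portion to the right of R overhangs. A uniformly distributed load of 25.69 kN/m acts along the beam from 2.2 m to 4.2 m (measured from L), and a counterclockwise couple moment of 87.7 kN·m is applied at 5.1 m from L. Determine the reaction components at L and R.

Resultant of the distributed load: 25.69 × 2 = 51.38 kN at 3.2 m from L.
ΣM about L: R_y·5.2 − (25.69·2)·3.2 + 87.7 = 0 → R_y = 76.716/5.2 = 14.7531 ≈ 14.75 kN.
ΣF_y = 0: L_y + 14.7531 − 25.69·2 = 0 → L_y = 36.63 kN.
ΣF_x = 0: no horizontal applied forces, so L_x = 0.

L_x = 0, L_y = 36.63 kN, R_y = 14.75 kN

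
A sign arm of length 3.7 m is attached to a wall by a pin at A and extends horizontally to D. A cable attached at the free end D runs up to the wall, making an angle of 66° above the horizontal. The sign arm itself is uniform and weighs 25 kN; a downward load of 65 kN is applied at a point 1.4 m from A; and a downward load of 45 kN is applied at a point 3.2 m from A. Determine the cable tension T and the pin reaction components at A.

ΣM about A: T·sin66°·3.7 − 25·1.85 − 65·1.4 − 45·3.2 = 0 → T = 281.25/(3.7·0.913545) = 83.2072 ≈ 83.21 kN.
ΣF_x = 0: A_x − T·cos66° = 0 → A_x = 83.2072 × 0.406737 = 33.84 kN.
ΣF_y = 0: A_y + T·sin66° − 25 − 65 − 45 = 0 → A_y = 135 − 83.2072 × 0.913545 = 58.99 kN.

T = 83.21 kN, A_x = 33.84 kN, A_y = 58.99 kN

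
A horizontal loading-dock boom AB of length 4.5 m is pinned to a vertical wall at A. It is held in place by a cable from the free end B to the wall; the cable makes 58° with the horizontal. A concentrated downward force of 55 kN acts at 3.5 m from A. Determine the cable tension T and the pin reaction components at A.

ΣM about A: T·sin58°·4.5 − 55·3.5 = 0 → T = 192.5/(4.5·0.848048) = 50.4426 ≈ 50.44 kN.
ΣF_x = 0: A_x − T·cos58° = 0 → A_x = 50.4426 × 0.529919 = 26.73 kN.
ΣF_y = 0: A_y + T·sin58° − 55 = 0 → A_y = 55 − 50.4426 × 0.848048 = 12.22 kN.

T = 50.44 kN, A_x = 26.73 kN, A_y = 12.22 kN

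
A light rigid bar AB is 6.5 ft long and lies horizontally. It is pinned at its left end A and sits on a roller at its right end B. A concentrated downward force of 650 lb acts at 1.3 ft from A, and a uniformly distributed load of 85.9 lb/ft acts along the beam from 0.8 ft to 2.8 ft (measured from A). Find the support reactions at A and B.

A_x = 0, A_y = 644.2 lb, B_y = 177.6 lb

Resultant of the distributed load: 85.9 × 2 = 171.8 lb at 1.8 ft from A.
ΣM about A: B_y·6.5 − 650·1.3 − (85.9·2)·1.8 = 0 → B_y = 1154.24/6.5 = 177.575 ≈ 177.6 lb.
ΣF_y = 0: A_y + 177.575 − 650 − 85.9·2 = 0 → A_y = 644.2 lb.
ΣF_x = 0: no horizontal applied forces, so A_x = 0.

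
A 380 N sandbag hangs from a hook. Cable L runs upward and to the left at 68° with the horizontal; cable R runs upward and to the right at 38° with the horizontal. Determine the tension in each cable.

ΣF_x = 0: −T_L·cos68° + T_R·cos38° = 0 → T_R = 0.475383·T_L.
ΣF_y = 0: T_L·sin68° + T_R·sin38° = 380.
Substitute: T_L·(0.927184 + 0.475383·0.615661) = 380 → T_L = 311.511 ≈ 311.5 N.
Then T_R = 0.475383 × 311.511 = 148.1 N.

T_L = 311.5 N, T_R = 148.1 N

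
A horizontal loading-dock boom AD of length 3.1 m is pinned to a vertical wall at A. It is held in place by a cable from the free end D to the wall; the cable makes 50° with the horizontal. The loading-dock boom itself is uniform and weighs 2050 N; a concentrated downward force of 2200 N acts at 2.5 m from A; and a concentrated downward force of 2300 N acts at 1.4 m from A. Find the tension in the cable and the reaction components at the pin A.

T = 5010 N, A_x = 3220 N, A_y = 2712 N

ΣM about A: T·sin50°·3.1 − 2050·1.55 − 2200·2.5 − 2300·1.4 = 0 → T = 11897.5/(3.1·0.766044) = 5010.03 ≈ 5010 N.
ΣF_x = 0: A_x − T·cos50° = 0 → A_x = 5010.03 × 0.642788 = 3220 N.
ΣF_y = 0: A_y + T·sin50° − 2050 − 2200 − 2300 = 0 → A_y = 6550 − 5010.03 × 0.766044 = 2712 N.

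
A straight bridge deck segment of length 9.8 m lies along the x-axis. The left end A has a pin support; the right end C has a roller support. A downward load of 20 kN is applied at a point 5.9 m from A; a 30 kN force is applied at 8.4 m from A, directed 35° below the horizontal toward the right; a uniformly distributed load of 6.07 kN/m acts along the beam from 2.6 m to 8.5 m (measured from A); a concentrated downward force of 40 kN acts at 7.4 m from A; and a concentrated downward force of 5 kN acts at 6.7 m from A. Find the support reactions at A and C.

A_x = -24.57 kN, A_y = 37.33 kN, C_y = 80.69 kN

Resultant of the distributed load: 6.07 × 5.9 = 35.813 kN at 5.55 m from A.
Moments about A: C_y·9.8 − 20·5.9 − 30·sin35°·8.4 − (6.07·5.9)·5.55 − 40·7.4 − 5·6.7 = 0 → C_y = 790.803/9.8 = 80.6942 ≈ 80.69 kN.
ΣF_y = 0: A_y + 80.6942 − 20 − 30·sin35° − 6.07·5.9 − 40 − 5 = 0 → A_y = 37.33 kN.
ΣF_x = 0: A_x + 30·cos35° = 0 → A_x = -24.57 kN.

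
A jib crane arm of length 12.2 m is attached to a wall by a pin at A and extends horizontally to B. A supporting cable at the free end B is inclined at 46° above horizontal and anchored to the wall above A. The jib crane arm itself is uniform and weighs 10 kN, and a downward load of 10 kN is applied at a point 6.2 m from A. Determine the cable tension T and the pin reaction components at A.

T = 14.02 kN, A_x = 9.736 kN, A_y = 9.918 kN

ΣM about A: T·sin46°·12.2 − 10·6.1 − 10·6.2 = 0 → T = 123/(12.2·0.71934) = 14.0156 ≈ 14.02 kN.
ΣF_x = 0: A_x − T·cos46° = 0 → A_x = 14.0156 × 0.694658 = 9.736 kN.
ΣF_y = 0: A_y + T·sin46° − 10 − 10 = 0 → A_y = 20 − 14.0156 × 0.71934 = 9.918 kN.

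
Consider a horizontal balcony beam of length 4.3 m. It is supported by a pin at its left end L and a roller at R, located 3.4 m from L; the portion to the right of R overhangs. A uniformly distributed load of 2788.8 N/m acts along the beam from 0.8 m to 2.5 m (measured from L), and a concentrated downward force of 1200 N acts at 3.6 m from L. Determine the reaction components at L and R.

L_x = 0, L_y = 2370 N, R_y = 3571 N

Resultant of the distributed load: 2788.8 × 1.7 = 4740.96 N at 1.65 m from L.
ΣM about L: R_y·3.4 − (2788.8·1.7)·1.65 − 1200·3.6 = 0 → R_y = 12142.584/3.4 = 3571.35 ≈ 3571 N.
ΣF_y = 0: L_y + 3571.35 − 2788.8·1.7 − 1200 = 0 → L_y = 2370 N.
ΣF_x = 0: no horizontal applied forces, so L_x = 0.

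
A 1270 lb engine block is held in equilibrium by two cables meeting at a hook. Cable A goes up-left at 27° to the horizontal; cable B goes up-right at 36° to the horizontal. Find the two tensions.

ΣF_x = 0: −T_A·cos27° + T_B·cos36° = 0 → T_B = 1.10134·T_A.
ΣF_y = 0: T_A·sin27° + T_B·sin36° = 1270.
Substitute: T_A·(0.45399 + 1.10134·0.587785) = 1270 → T_A = 1153.14 ≈ 1153 lb.
Then T_B = 1.10134 × 1153.14 = 1270 lb.

T_A = 1153 lb, T_B = 1270 lb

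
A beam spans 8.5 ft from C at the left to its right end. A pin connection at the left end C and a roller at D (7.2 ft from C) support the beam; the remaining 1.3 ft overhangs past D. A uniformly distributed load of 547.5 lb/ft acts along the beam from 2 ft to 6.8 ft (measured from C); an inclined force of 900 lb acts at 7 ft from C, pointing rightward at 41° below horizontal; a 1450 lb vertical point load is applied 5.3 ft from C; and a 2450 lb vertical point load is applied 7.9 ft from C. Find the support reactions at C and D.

Resultant of the distributed load: 547.5 × 4.8 = 2628 lb at 4.4 ft from C.
ΣM about C: D_y·7.2 − (547.5·4.8)·4.4 − 900·sin41°·7 − 1450·5.3 − 2450·7.9 = 0 → D_y = 42736.4/7.2 = 5935.61 ≈ 5936 lb.
ΣF_y = 0: C_y + 5935.61 − 547.5·4.8 − 900·sin41° − 1450 − 2450 = 0 → C_y = 1183 lb.
ΣF_x = 0: C_x + 900·cos41° = 0 → C_x = -679.2 lb.

C_x = -679.2 lb, C_y = 1183 lb, D_y = 5936 lb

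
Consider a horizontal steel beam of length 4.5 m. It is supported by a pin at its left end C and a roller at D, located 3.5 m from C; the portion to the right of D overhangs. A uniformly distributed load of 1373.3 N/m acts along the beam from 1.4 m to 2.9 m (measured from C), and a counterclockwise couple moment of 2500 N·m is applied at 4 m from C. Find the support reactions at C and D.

Resultant of the distributed load: 1373.3 × 1.5 = 2059.95 N at 2.15 m from C.
ΣM about C: D_y·3.5 − (1373.3·1.5)·2.15 + 2500 = 0 → D_y = 1928.8925/3.5 = 551.112 ≈ 551.1 N.
ΣF_y = 0: C_y + 551.112 − 1373.3·1.5 = 0 → C_y = 1509 N.
ΣF_x = 0: no horizontal applied forces, so C_x = 0.

C_x = 0, C_y = 1509 N, D_y = 551.1 N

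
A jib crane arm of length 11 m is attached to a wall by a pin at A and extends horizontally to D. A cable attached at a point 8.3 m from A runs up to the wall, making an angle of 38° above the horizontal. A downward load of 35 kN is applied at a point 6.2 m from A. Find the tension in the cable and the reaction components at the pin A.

T = 42.47 kN, A_x = 33.46 kN, A_y = 8.855 kN

ΣM about A: T·sin38°·8.3 − 35·6.2 = 0 → T = 217/(8.3·0.615661) = 42.4659 ≈ 42.47 kN.
ΣF_x = 0: A_x − T·cos38° = 0 → A_x = 42.4659 × 0.788011 = 33.46 kN.
ΣF_y = 0: A_y + T·sin38° − 35 = 0 → A_y = 35 − 42.4659 × 0.615661 = 8.855 kN.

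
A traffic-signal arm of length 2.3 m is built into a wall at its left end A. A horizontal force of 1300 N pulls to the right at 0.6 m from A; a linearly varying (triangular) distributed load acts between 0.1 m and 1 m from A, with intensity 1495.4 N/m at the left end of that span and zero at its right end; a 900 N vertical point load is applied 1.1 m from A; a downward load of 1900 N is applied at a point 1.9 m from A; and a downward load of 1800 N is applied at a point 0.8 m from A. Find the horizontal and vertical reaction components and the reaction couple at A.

A_x = -1300 N, A_y = 5273 N, M_A = 6309 N·m

Resultant of the triangular load: ½ × 1495.4 × 0.9 = 672.93 N, acting at 0.4 m from A (one-third of the span from the peak).
ΣF_x = 0: A_x + 1300 = 0 → A_x = -1300 N.
ΣF_y = 0: A_y − ½·1495.4·0.9 − 900 − 1900 − 1800 = 0 → A_y = 5273 N.
ΣM about A: M_A − (½·1495.4·0.9)·0.4 − 900·1.1 − 1900·1.9 − 1800·0.8 = 0 → M_A = 6309 N·m.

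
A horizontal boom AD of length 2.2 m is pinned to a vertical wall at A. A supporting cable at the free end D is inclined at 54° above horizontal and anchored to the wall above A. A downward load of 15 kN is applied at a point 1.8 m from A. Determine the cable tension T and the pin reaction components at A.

T = 15.17 kN, A_x = 8.917 kN, A_y = 2.727 kN

ΣM about A: T·sin54°·2.2 − 15·1.8 = 0 → T = 27/(2.2·0.809017) = 15.1699 ≈ 15.17 kN.
ΣF_x = 0: A_x − T·cos54° = 0 → A_x = 15.1699 × 0.587785 = 8.917 kN.
ΣF_y = 0: A_y + T·sin54° − 15 = 0 → A_y = 15 − 15.1699 × 0.809017 = 2.727 kN.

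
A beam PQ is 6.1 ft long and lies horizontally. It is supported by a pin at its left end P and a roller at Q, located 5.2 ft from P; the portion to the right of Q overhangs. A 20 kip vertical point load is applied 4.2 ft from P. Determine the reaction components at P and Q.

P_x = 0, P_y = 3.846 kip, Q_y = 16.15 kip

Moments about P: Q_y·5.2 − 20·4.2 = 0 → Q_y = 84/5.2 = 16.1538 ≈ 16.15 kip.
ΣF_y = 0: P_y + 16.1538 − 20 = 0 → P_y = 3.846 kip.
ΣF_x = 0: no horizontal applied forces, so P_x = 0.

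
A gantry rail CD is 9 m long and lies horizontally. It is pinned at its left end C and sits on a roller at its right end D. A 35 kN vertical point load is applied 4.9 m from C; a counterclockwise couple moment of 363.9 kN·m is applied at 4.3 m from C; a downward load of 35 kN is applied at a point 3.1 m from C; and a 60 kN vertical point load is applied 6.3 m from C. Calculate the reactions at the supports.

Moments about C: D_y·9 − 35·4.9 + 363.9 − 35·3.1 − 60·6.3 = 0 → D_y = 294.1/9 = 32.6778 ≈ 32.68 kN.
ΣF_y = 0: C_y + 32.6778 − 35 − 35 − 60 = 0 → C_y = 97.32 kN.
ΣF_x = 0: no horizontal applied forces, so C_x = 0.

C_x = 0, C_y = 97.32 kN, D_y = 32.68 kN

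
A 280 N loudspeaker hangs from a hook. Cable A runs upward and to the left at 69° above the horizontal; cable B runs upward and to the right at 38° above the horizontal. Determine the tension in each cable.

ΣF_x = 0: −T_A·cos69° + T_B·cos38° = 0 → T_B = 0.454775·T_A.
ΣF_y = 0: T_A·sin69° + T_B·sin38° = 280.
Substitute: T_A·(0.93358 + 0.454775·0.615661) = 280 → T_A = 230.725 ≈ 230.7 N.
Then T_B = 0.454775 × 230.725 = 104.9 N.

T_A = 230.7 N, T_B = 104.9 N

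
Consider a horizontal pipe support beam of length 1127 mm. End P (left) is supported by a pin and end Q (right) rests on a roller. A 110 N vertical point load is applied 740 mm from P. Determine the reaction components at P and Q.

Moments about P: Q_y·1127 − 110·740 = 0 → Q_y = 81400/1127 = 72.2272 ≈ 72.23 N.
ΣF_y = 0: P_y + 72.2272 − 110 = 0 → P_y = 37.77 N.
ΣF_x = 0: no horizontal applied forces, so P_x = 0.

P_x = 0, P_y = 37.77 N, Q_y = 72.23 N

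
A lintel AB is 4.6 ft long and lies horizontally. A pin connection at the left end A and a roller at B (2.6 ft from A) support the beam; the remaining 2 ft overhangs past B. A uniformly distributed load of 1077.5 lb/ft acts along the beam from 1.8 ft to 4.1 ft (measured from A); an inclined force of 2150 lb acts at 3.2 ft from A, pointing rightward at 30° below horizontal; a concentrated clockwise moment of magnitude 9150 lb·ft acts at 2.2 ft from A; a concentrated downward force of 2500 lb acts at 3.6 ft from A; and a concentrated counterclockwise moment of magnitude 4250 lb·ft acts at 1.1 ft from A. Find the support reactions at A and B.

A_x = -1862 lb, A_y = -3428 lb, B_y = 9481 lb

Resultant of the distributed load: 1077.5 × 2.3 = 2478.25 lb at 2.95 ft from A.
Moments about A: B_y·2.6 − (1077.5·2.3)·2.95 − 2150·sin30°·3.2 − 9150 − 2500·3.6 + 4250 = 0 → B_y = 24650.8375/2.6 = 9481.09 ≈ 9481 lb.
ΣF_y = 0: A_y + 9481.09 − 1077.5·2.3 − 2150·sin30° − 2500 = 0 → A_y = -3428 lb.
ΣF_x = 0: A_x + 2150·cos30° = 0 → A_x = -1862 lb.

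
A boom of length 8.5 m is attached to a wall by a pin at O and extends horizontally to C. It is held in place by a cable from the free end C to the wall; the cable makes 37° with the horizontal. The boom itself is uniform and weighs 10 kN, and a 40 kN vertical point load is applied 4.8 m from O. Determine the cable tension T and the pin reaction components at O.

ΣM about O: T·sin37°·8.5 − 10·4.25 − 40·4.8 = 0 → T = 234.5/(8.5·0.601815) = 45.8417 ≈ 45.84 kN.
ΣF_x = 0: O_x − T·cos37° = 0 → O_x = 45.8417 × 0.798636 = 36.61 kN.
ΣF_y = 0: O_y + T·sin37° − 10 − 40 = 0 → O_y = 50 − 45.8417 × 0.601815 = 22.41 kN.

T = 45.84 kN, O_x = 36.61 kN, O_y = 22.41 kN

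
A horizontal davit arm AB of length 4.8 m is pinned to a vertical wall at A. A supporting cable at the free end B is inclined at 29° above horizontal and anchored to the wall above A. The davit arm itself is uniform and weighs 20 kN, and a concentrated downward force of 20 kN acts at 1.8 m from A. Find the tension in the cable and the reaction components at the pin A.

ΣM about A: T·sin29°·4.8 − 20·2.4 − 20·1.8 = 0 → T = 84/(4.8·0.48481) = 36.0966 ≈ 36.10 kN.
ΣF_x = 0: A_x − T·cos29° = 0 → A_x = 36.0966 × 0.87462 = 31.57 kN.
ΣF_y = 0: A_y + T·sin29° − 20 − 20 = 0 → A_y = 40 − 36.0966 × 0.48481 = 22.50 kN.

T = 36.10 kN, A_x = 31.57 kN, A_y = 22.50 kN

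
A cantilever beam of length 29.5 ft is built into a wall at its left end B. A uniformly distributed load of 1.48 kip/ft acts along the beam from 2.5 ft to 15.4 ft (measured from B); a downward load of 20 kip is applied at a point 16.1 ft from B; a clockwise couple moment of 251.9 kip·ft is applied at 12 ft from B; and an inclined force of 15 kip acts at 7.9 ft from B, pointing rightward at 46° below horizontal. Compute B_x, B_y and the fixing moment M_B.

B_x = -10.42 kip, B_y = 49.88 kip, M_B = 830.0 kip·ft

Resultant of the distributed load: 1.48 × 12.9 = 19.092 kip at 8.95 ft from B.
ΣF_x = 0: B_x + 15·cos46° = 0 → B_x = -10.42 kip.
ΣF_y = 0: B_y − 1.48·12.9 − 20 − 15·sin46° = 0 → B_y = 49.88 kip.
ΣM about B: M_B − (1.48·12.9)·8.95 − 20·16.1 − 251.9 − 15·sin46°·7.9 = 0 → M_B = 830.0 kip·ft.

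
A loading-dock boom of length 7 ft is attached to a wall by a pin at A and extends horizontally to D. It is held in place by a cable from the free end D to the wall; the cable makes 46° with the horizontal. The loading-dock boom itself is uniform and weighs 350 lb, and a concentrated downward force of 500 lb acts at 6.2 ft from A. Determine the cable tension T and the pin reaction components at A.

T = 858.9 lb, A_x = 596.7 lb, A_y = 232.1 lb

ΣM about A: T·sin46°·7 − 350·3.5 − 500·6.2 = 0 → T = 4325/(7·0.71934) = 858.922 ≈ 858.9 lb.
ΣF_x = 0: A_x − T·cos46° = 0 → A_x = 858.922 × 0.694658 = 596.7 lb.
ΣF_y = 0: A_y + T·sin46° − 350 − 500 = 0 → A_y = 850 − 858.922 × 0.71934 = 232.1 lb.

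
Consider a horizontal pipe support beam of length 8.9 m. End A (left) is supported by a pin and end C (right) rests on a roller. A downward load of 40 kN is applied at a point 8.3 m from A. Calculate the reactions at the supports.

Taking moments about A: C_y·8.9 − 40·8.3 = 0 → C_y = 332/8.9 = 37.3034 ≈ 37.30 kN.
ΣF_y = 0: A_y + 37.3034 − 40 = 0 → A_y = 2.697 kN.
ΣF_x = 0: no horizontal applied forces, so A_x = 0.

A_x = 0, A_y = 2.697 kN, C_y = 37.30 kN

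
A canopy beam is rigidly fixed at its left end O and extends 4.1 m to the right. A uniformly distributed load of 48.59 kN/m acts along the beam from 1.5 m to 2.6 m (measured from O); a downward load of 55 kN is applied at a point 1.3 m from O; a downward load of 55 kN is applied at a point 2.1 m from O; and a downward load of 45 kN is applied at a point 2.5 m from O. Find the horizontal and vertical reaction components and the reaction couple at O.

O_x = 0, O_y = 208.4 kN, M_O = 409.1 kN·m

Resultant of the distributed load: 48.59 × 1.1 = 53.449 kN at 2.05 m from O.
ΣF_x = 0: O_x = 0.
ΣF_y = 0: O_y − 48.59·1.1 − 55 − 55 − 45 = 0 → O_y = 208.4 kN.
ΣM about O: M_O − (48.59·1.1)·2.05 − 55·1.3 − 55·2.1 − 45·2.5 = 0 → M_O = 409.1 kN·m.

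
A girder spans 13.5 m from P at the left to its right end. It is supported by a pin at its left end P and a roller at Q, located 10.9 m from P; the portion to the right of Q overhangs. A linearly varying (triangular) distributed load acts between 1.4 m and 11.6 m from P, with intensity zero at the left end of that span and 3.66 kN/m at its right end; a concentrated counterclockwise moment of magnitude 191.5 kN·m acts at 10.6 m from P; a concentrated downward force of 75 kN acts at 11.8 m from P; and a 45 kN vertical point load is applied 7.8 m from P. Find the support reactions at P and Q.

Resultant of the triangular load: ½ × 3.66 × 10.2 = 18.666 kN, acting at 8.2 m from P (one-third of the span from the peak).
ΣM about P: Q_y·10.9 − (½·3.66·10.2)·8.2 + 191.5 − 75·11.8 − 45·7.8 = 0 → Q_y = 1197.5612/10.9 = 109.868 ≈ 109.9 kN.
ΣF_y = 0: P_y + 109.868 − ½·3.66·10.2 − 75 − 45 = 0 → P_y = 28.80 kN.
ΣF_x = 0: no horizontal applied forces, so P_x = 0.

P_x = 0, P_y = 28.80 kN, Q_y = 109.9 kN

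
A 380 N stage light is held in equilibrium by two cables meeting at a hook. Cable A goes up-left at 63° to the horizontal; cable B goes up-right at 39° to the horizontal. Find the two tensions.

ΣF_x = 0: −T_A·cos63° + T_B·cos39° = 0 → T_B = 0.584177·T_A.
ΣF_y = 0: T_A·sin63° + T_B·sin39° = 380.
Substitute: T_A·(0.891007 + 0.584177·0.62932) = 380 → T_A = 301.913 ≈ 301.9 N.
Then T_B = 0.584177 × 301.913 = 176.4 N.

T_A = 301.9 N, T_B = 176.4 N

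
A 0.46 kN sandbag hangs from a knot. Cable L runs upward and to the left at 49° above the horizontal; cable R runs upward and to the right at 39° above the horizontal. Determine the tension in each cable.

ΣF_x = 0: −T_L·cos49° + T_R·cos39° = 0 → T_R = 0.84419·T_L.
ΣF_y = 0: T_L·sin49° + T_R·sin39° = 0.46.
Substitute: T_L·(0.75471 + 0.84419·0.62932) = 0.46 → T_L = 0.357705 ≈ 0.3577 kN.
Then T_R = 0.84419 × 0.357705 = 0.3020 kN.

T_L = 0.3577 kN, T_R = 0.3020 kN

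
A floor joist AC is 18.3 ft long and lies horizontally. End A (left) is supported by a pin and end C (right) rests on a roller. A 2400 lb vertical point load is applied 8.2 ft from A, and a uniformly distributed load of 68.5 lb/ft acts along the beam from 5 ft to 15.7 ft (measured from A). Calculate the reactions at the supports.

A_x = 0, A_y = 1643 lb, C_y = 1490 lb

Resultant of the distributed load: 68.5 × 10.7 = 732.95 lb at 10.35 ft from A.
Moments about A: C_y·18.3 − 2400·8.2 − (68.5·10.7)·10.35 = 0 → C_y = 27266.0325/18.3 = 1489.95 ≈ 1490 lb.
ΣF_y = 0: A_y + 1489.95 − 2400 − 68.5·10.7 = 0 → A_y = 1643 lb.
ΣF_x = 0: no horizontal applied forces, so A_x = 0.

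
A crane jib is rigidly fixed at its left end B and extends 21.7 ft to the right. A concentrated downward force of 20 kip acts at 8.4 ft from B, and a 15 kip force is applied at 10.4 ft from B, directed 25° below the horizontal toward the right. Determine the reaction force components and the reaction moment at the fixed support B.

B_x = -13.59 kip, B_y = 26.34 kip, M_B = 233.9 kip·ft

ΣF_x = 0: B_x + 15·cos25° = 0 → B_x = -13.59 kip.
ΣF_y = 0: B_y − 20 − 15·sin25° = 0 → B_y = 26.34 kip.
ΣM about B: M_B − 20·8.4 − 15·sin25°·10.4 = 0 → M_B = 233.9 kip·ft.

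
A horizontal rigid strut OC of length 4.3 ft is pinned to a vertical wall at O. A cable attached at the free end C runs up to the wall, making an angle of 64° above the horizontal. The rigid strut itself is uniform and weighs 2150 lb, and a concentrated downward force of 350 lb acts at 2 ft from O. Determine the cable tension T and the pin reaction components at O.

ΣM about O: T·sin64°·4.3 − 2150·2.15 − 350·2 = 0 → T = 5322.5/(4.3·0.898794) = 1377.17 ≈ 1377 lb.
ΣF_x = 0: O_x − T·cos64° = 0 → O_x = 1377.17 × 0.438371 = 603.7 lb.
ΣF_y = 0: O_y + T·sin64° − 2150 − 350 = 0 → O_y = 2500 − 1377.17 × 0.898794 = 1262 lb.

T = 1377 lb, O_x = 603.7 lb, O_y = 1262 lb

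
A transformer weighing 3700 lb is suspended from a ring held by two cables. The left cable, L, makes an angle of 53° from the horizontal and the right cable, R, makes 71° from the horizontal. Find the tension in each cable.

T_L = 1453 lb, T_R = 2686 lb

ΣF_x = 0: −T_L·cos53° + T_R·cos71° = 0 → T_R = 1.84851·T_L.
ΣF_y = 0: T_L·sin53° + T_R·sin71° = 3700.
Substitute: T_L·(0.798636 + 1.84851·0.945519) = 3700 → T_L = 1453.01 ≈ 1453 lb.
Then T_R = 1.84851 × 1453.01 = 2686 lb.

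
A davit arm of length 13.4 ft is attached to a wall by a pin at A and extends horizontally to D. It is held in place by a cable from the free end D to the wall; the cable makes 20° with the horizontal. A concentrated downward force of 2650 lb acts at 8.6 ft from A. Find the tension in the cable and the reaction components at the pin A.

ΣM about A: T·sin20°·13.4 − 2650·8.6 = 0 → T = 22790/(13.4·0.34202) = 4972.65 ≈ 4973 lb.
ΣF_x = 0: A_x − T·cos20° = 0 → A_x = 4972.65 × 0.939693 = 4673 lb.
ΣF_y = 0: A_y + T·sin20° − 2650 = 0 → A_y = 2650 − 4972.65 × 0.34202 = 949.3 lb.

T = 4973 lb, A_x = 4673 lb, A_y = 949.3 lb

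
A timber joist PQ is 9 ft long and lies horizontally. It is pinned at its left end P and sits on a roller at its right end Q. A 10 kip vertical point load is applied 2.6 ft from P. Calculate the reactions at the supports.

P_x = 0, P_y = 7.111 kip, Q_y = 2.889 kip

Taking moments about P: Q_y·9 − 10·2.6 = 0 → Q_y = 26/9 = 2.88889 ≈ 2.889 kip.
ΣF_y = 0: P_y + 2.88889 − 10 = 0 → P_y = 7.111 kip.
ΣF_x = 0: no horizontal applied forces, so P_x = 0.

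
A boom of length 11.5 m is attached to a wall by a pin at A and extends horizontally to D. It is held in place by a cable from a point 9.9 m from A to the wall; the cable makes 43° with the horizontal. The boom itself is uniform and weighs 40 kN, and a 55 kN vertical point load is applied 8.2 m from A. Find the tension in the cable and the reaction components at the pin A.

T = 100.9 kN, A_x = 73.77 kN, A_y = 26.21 kN

ΣM about A: T·sin43°·9.9 − 40·5.75 − 55·8.2 = 0 → T = 681/(9.9·0.681998) = 100.862 ≈ 100.9 kN.
ΣF_x = 0: A_x − T·cos43° = 0 → A_x = 100.862 × 0.731354 = 73.77 kN.
ΣF_y = 0: A_y + T·sin43° − 40 − 55 = 0 → A_y = 95 − 100.862 × 0.681998 = 26.21 kN.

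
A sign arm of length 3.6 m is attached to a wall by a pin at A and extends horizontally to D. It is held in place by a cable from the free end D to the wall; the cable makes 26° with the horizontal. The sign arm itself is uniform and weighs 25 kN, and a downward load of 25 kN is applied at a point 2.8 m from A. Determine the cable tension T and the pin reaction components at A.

ΣM about A: T·sin26°·3.6 − 25·1.8 − 25·2.8 = 0 → T = 115/(3.6·0.438371) = 72.8708 ≈ 72.87 kN.
ΣF_x = 0: A_x − T·cos26° = 0 → A_x = 72.8708 × 0.898794 = 65.50 kN.
ΣF_y = 0: A_y + T·sin26° − 25 − 25 = 0 → A_y = 50 − 72.8708 × 0.438371 = 18.06 kN.

T = 72.87 kN, A_x = 65.50 kN, A_y = 18.06 kN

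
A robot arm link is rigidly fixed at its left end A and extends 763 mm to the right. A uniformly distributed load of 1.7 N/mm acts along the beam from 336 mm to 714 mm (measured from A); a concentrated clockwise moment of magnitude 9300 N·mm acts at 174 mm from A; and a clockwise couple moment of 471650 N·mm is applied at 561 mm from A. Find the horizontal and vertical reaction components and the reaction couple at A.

Resultant of the distributed load: 1.7 × 378 = 642.6 N at 525 mm from A.
ΣF_x = 0: A_x = 0.
ΣF_y = 0: A_y − 1.7·378 = 0 → A_y = 642.6 N.
ΣM about A: M_A − (1.7·378)·525 − 9300 − 471650 = 0 → M_A = 818300 N·mm.

A_x = 0, A_y = 642.6 N, M_A = 818300 N·mm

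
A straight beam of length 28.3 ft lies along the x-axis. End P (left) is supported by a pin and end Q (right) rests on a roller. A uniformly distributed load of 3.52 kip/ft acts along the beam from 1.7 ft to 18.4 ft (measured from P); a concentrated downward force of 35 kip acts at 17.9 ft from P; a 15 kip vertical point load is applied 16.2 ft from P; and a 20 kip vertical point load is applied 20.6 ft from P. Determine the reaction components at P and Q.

Resultant of the distributed load: 3.52 × 16.7 = 58.784 kip at 10.05 ft from P.
Moments about P: Q_y·28.3 − (3.52·16.7)·10.05 − 35·17.9 − 15·16.2 − 20·20.6 = 0 → Q_y = 1872.2792/28.3 = 66.1583 ≈ 66.16 kip.
ΣF_y = 0: P_y + 66.1583 − 3.52·16.7 − 35 − 15 − 20 = 0 → P_y = 62.63 kip.
ΣF_x = 0: no horizontal applied forces, so P_x = 0.

P_x = 0, P_y = 62.63 kip, Q_y = 66.16 kip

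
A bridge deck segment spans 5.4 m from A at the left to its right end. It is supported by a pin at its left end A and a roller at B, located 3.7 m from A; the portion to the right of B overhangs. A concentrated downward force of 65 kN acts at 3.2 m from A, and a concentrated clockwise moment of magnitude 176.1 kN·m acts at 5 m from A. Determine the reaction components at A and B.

A_x = 0, A_y = -38.81 kN, B_y = 103.8 kN

ΣM about A: B_y·3.7 − 65·3.2 − 176.1 = 0 → B_y = 384.1/3.7 = 103.811 ≈ 103.8 kN.
ΣF_y = 0: A_y + 103.811 − 65 = 0 → A_y = -38.81 kN.
ΣF_x = 0: no horizontal applied forces, so A_x = 0.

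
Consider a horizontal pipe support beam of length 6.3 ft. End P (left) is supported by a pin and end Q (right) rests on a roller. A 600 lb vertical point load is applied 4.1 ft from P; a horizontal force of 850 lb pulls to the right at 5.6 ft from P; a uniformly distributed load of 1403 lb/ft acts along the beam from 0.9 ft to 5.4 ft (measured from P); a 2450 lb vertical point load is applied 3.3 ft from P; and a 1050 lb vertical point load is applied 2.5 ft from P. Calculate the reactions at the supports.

Resultant of the distributed load: 1403 × 4.5 = 6313.5 lb at 3.15 ft from P.
Taking moments about P: Q_y·6.3 − 600·4.1 − (1403·4.5)·3.15 − 2450·3.3 − 1050·2.5 = 0 → Q_y = 33057.525/6.3 = 5247.23 ≈ 5247 lb.
ΣF_y = 0: P_y + 5247.23 − 600 − 1403·4.5 − 2450 − 1050 = 0 → P_y = 5166 lb.
ΣF_x = 0: P_x + 850 = 0 → P_x = -850.0 lb.

P_x = -850.0 lb, P_y = 5166 lb, Q_y = 5247 lb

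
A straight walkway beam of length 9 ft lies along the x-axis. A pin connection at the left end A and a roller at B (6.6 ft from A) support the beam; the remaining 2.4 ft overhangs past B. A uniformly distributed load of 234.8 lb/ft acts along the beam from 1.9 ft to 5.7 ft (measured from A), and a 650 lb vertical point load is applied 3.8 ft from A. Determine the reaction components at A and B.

A_x = 0, A_y = 654.3 lb, B_y = 888.0 lb

Resultant of the distributed load: 234.8 × 3.8 = 892.24 lb at 3.8 ft from A.
Taking moments about A: B_y·6.6 − (234.8·3.8)·3.8 − 650·3.8 = 0 → B_y = 5860.512/6.6 = 887.956 ≈ 888.0 lb.
ΣF_y = 0: A_y + 887.956 − 234.8·3.8 − 650 = 0 → A_y = 654.3 lb.
ΣF_x = 0: no horizontal applied forces, so A_x = 0.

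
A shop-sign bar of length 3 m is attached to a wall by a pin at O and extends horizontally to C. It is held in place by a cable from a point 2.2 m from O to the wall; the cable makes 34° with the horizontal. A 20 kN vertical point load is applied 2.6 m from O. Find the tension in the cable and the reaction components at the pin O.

T = 42.27 kN, O_x = 35.04 kN, O_y = -3.636 kN

ΣM about O: T·sin34°·2.2 − 20·2.6 = 0 → T = 52/(2.2·0.559193) = 42.2687 ≈ 42.27 kN.
ΣF_x = 0: O_x − T·cos34° = 0 → O_x = 42.2687 × 0.829038 = 35.04 kN.
ΣF_y = 0: O_y + T·sin34° − 20 = 0 → O_y = 20 − 42.2687 × 0.559193 = -3.636 kN.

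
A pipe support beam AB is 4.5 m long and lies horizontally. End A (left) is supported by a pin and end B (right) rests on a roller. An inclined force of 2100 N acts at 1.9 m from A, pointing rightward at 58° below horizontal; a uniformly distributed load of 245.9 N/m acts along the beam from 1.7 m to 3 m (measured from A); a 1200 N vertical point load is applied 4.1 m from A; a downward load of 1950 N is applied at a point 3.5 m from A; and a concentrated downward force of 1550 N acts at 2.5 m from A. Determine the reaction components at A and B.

A_x = -1113 N, A_y = 2411 N, B_y = 4390 N

Resultant of the distributed load: 245.9 × 1.3 = 319.67 N at 2.35 m from A.
Moments about A: B_y·4.5 − 2100·sin58°·1.9 − (245.9·1.3)·2.35 − 1200·4.1 − 1950·3.5 − 1550·2.5 = 0 → B_y = 19754.9/4.5 = 4389.98 ≈ 4390 N.
ΣF_y = 0: A_y + 4389.98 − 2100·sin58° − 245.9·1.3 − 1200 − 1950 − 1550 = 0 → A_y = 2411 N.
ΣF_x = 0: A_x + 2100·cos58° = 0 → A_x = -1113 N.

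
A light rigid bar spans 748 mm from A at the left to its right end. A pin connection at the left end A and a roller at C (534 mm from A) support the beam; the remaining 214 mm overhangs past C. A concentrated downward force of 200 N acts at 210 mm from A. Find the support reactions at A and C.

Moments about A: C_y·534 − 200·210 = 0 → C_y = 42000/534 = 78.6517 ≈ 78.65 N.
ΣF_y = 0: A_y + 78.6517 − 200 = 0 → A_y = 121.3 N.
ΣF_x = 0: no horizontal applied forces, so A_x = 0.

A_x = 0, A_y = 121.3 N, C_y = 78.65 N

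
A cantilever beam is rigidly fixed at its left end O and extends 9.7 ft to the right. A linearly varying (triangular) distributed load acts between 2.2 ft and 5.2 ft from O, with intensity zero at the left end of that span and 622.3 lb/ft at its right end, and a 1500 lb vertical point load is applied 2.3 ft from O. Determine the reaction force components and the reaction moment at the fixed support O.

O_x = 0, O_y = 2433 lb, M_O = 7370 lb·ft

Resultant of the triangular load: ½ × 622.3 × 3 = 933.45 lb, acting at 4.2 ft from O (one-third of the span from the peak).
ΣF_x = 0: O_x = 0.
ΣF_y = 0: O_y − ½·622.3·3 − 1500 = 0 → O_y = 2433 lb.
ΣM about O: M_O − (½·622.3·3)·4.2 − 1500·2.3 = 0 → M_O = 7370 lb·ft.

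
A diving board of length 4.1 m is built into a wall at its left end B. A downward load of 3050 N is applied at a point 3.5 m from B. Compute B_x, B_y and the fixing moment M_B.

ΣF_x = 0: B_x = 0.
ΣF_y = 0: B_y − 3050 = 0 → B_y = 3050 N.
ΣM about B: M_B − 3050·3.5 = 0 → M_B = 10680 N·m.

B_x = 0, B_y = 3050 N, M_B = 10680 N·m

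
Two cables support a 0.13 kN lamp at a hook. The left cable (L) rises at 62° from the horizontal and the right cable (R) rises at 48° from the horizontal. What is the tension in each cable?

ΣF_x = 0: −T_L·cos62° + T_R·cos48° = 0 → T_R = 0.701614·T_L.
ΣF_y = 0: T_L·sin62° + T_R·sin48° = 0.13.
Substitute: T_L·(0.882948 + 0.701614·0.743145) = 0.13 → T_L = 0.0925696 ≈ 0.09257 kN.
Then T_R = 0.701614 × 0.0925696 = 0.06495 kN.

T_L = 0.09257 kN, T_R = 0.06495 kN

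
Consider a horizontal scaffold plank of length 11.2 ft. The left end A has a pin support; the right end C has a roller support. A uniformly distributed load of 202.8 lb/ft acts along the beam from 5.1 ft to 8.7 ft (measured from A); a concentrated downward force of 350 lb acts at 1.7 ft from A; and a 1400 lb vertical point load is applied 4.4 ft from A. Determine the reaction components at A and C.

A_x = 0, A_y = 1427 lb, C_y = 1053 lb

Resultant of the distributed load: 202.8 × 3.6 = 730.08 lb at 6.9 ft from A.
Moments about A: C_y·11.2 − (202.8·3.6)·6.9 − 350·1.7 − 1400·4.4 = 0 → C_y = 11792.552/11.2 = 1052.91 ≈ 1053 lb.
ΣF_y = 0: A_y + 1052.91 − 202.8·3.6 − 350 − 1400 = 0 → A_y = 1427 lb.
ΣF_x = 0: no horizontal applied forces, so A_x = 0.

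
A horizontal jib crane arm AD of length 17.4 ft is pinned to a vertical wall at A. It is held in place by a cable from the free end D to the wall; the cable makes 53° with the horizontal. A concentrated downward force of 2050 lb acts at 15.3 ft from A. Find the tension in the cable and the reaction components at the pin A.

ΣM about A: T·sin53°·17.4 − 2050·15.3 = 0 → T = 31365/(17.4·0.798636) = 2257.08 ≈ 2257 lb.
ΣF_x = 0: A_x − T·cos53° = 0 → A_x = 2257.08 × 0.601815 = 1358 lb.
ΣF_y = 0: A_y + T·sin53° − 2050 = 0 → A_y = 2050 − 2257.08 × 0.798636 = 247.4 lb.

T = 2257 lb, A_x = 1358 lb, A_y = 247.4 lb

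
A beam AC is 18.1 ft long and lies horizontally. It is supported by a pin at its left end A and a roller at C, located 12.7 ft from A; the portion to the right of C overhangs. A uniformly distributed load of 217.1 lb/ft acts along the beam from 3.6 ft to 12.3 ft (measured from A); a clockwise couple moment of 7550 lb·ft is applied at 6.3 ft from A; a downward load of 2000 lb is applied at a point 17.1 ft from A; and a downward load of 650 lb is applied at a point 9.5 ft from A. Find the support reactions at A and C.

A_x = 0, A_y = -417.2 lb, C_y = 4956 lb

Resultant of the distributed load: 217.1 × 8.7 = 1888.77 lb at 7.95 ft from A.
ΣM about A: C_y·12.7 − (217.1·8.7)·7.95 − 7550 − 2000·17.1 − 650·9.5 = 0 → C_y = 62940.7215/12.7 = 4955.96 ≈ 4956 lb.
ΣF_y = 0: A_y + 4955.96 − 217.1·8.7 − 2000 − 650 = 0 → A_y = -417.2 lb.
ΣF_x = 0: no horizontal applied forces, so A_x = 0.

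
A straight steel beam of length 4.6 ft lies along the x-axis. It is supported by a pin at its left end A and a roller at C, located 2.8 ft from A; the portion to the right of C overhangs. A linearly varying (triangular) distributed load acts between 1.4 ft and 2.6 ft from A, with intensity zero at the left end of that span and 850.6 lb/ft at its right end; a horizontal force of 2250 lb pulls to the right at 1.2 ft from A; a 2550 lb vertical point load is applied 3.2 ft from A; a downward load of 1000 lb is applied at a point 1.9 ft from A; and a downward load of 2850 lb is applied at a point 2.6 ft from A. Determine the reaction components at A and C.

Resultant of the triangular load: ½ × 850.6 × 1.2 = 510.36 lb, acting at 2.2 ft from A (one-third of the span from the peak).
ΣM about A: C_y·2.8 − (½·850.6·1.2)·2.2 − 2550·3.2 − 1000·1.9 − 2850·2.6 = 0 → C_y = 18592.792/2.8 = 6640.28 ≈ 6640 lb.
ΣF_y = 0: A_y + 6640.28 − ½·850.6·1.2 − 2550 − 1000 − 2850 = 0 → A_y = 270.1 lb.
ΣF_x = 0: A_x + 2250 = 0 → A_x = -2250 lb.

A_x = -2250 lb, A_y = 270.1 lb, C_y = 6640 lb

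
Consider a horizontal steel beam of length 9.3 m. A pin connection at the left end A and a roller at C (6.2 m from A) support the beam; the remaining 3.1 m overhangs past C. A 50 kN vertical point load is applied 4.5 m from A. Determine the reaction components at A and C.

Moments about A: C_y·6.2 − 50·4.5 = 0 → C_y = 225/6.2 = 36.2903 ≈ 36.29 kN.
ΣF_y = 0: A_y + 36.2903 − 50 = 0 → A_y = 13.71 kN.
ΣF_x = 0: no horizontal applied forces, so A_x = 0.

A_x = 0, A_y = 13.71 kN, C_y = 36.29 kN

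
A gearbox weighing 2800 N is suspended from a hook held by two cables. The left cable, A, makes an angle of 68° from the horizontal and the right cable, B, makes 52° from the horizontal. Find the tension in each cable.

ΣF_x = 0: −T_A·cos68° + T_B·cos52° = 0 → T_B = 0.608462·T_A.
ΣF_y = 0: T_A·sin68° + T_B·sin52° = 2800.
Substitute: T_A·(0.927184 + 0.608462·0.788011) = 2800 → T_A = 1990.53 ≈ 1991 N.
Then T_B = 0.608462 × 1990.53 = 1211 N.

T_A = 1991 N, T_B = 1211 N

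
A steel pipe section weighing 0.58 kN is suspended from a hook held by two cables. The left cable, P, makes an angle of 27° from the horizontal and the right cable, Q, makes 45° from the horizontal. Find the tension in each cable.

ΣF_x = 0: −T_P·cos27° + T_Q·cos45° = 0 → T_Q = 1.26007·T_P.
ΣF_y = 0: T_P·sin27° + T_Q·sin45° = 0.58.
Substitute: T_P·(0.45399 + 1.26007·0.707107) = 0.58 → T_P = 0.431229 ≈ 0.4312 kN.
Then T_Q = 1.26007 × 0.431229 = 0.5434 kN.

T_P = 0.4312 kN, T_Q = 0.5434 kN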